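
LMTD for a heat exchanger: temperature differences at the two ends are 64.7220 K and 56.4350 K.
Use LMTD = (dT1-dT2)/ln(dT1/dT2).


dT1/dT2 = 1.1468
ln(dT1/dT2) = 0.1370
LMTD = 8.2870 / 0.1370 = 60.4839 K

60.4839 K


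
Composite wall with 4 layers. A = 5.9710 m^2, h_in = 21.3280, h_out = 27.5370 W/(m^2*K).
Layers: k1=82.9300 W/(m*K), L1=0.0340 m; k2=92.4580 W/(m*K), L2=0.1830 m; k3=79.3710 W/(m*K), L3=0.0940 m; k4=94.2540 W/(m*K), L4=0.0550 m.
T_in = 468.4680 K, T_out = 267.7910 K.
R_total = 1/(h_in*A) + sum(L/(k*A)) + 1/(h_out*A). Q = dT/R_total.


R_conv_in = 1/(21.3280*5.9710) = 0.0079
R_1 = 0.0340/(82.9300*5.9710) = 6.8663e-05
R_2 = 0.1830/(92.4580*5.9710) = 0.0003
R_3 = 0.0940/(79.3710*5.9710) = 0.0002
R_4 = 0.0550/(94.2540*5.9710) = 9.7727e-05
R_conv_out = 1/(27.5370*5.9710) = 0.0061
R_total = 0.0146 K/W
Q = 200.6770 / 0.0146 = 13716.3640 W

R_total = 0.0146 K/W, Q = 13716.3640 W


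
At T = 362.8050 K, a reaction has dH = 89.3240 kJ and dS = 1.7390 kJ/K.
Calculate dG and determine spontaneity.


T*dS = 362.8050 * 1.7390 = 630.9179 kJ
dG = 89.3240 - 630.9179 = -541.5939 kJ (spontaneous)

dG = -541.5939 kJ, spontaneous


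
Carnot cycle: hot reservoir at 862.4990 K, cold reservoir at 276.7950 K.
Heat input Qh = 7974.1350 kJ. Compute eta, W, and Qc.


eta = 1 - 276.7950/862.4990 = 0.6791
W = 0.6791 * 7974.1350 = 5415.0588 kJ
Qc = 7974.1350 - 5415.0588 = 2559.0762 kJ

eta = 67.9078%, W = 5415.0588 kJ, Qc = 2559.0762 kJ


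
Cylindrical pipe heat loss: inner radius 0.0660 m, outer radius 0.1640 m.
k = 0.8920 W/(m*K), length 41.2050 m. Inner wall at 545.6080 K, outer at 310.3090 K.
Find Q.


dT = 235.2990 K
ln(ro/ri) = 0.9102
Q = 2*pi*0.8920*41.2050*235.2990 / 0.9102 = 59699.7230 W

59699.7230 W


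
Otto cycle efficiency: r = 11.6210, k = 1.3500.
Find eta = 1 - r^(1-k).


r^(k-1) = 2.3596
eta = 1 - 1/2.3596 = 0.5762 = 57.6196%

57.6196%


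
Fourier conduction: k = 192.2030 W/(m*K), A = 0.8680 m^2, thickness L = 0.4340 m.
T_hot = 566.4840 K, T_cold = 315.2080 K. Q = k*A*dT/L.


dT = 251.2760 K
Q = 192.2030 * 0.8680 * 251.2760 / 0.4340 = 96592.0021 W

96592.0021 W


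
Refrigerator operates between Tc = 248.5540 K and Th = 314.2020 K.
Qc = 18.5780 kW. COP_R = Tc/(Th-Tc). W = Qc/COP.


COP = 248.5540 / 65.6480 = 3.7862
W = 18.5780 / 3.7862 = 4.9068 kW

COP = 3.7862, W = 4.9068 kW


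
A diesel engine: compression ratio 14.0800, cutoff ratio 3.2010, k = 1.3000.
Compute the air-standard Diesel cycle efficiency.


r^(k-1) = 2.2110
rc^k = 4.5381
eta = 0.4407 = 44.0729%

44.0729%


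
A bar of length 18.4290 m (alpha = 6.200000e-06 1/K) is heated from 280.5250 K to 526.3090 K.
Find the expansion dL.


dT = 245.7840 K
dL = 6.200000e-06 * 18.4290 * 245.7840 = 0.028083 m
L_final = 18.457083 m

dL = 0.028083 m


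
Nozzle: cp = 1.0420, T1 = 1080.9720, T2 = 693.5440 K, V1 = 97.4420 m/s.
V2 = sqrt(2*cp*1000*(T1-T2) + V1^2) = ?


dT = 387.4280 K
2*cp*1000*dT = 807399.9520
V1^2 = 9494.9434
V2 = sqrt(816894.8954) = 903.8224 m/s

903.8224 m/s


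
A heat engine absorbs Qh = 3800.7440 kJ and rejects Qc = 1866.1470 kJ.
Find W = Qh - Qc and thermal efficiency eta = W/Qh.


W = 3800.7440 - 1866.1470 = 1934.5970 kJ
eta = 1934.5970 / 3800.7440 = 0.5090 = 50.9005%

W = 1934.5970 kJ, eta = 50.9005%


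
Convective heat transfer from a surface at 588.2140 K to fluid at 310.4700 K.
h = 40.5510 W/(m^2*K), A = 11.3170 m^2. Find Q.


dT = 277.7440 K
Q = 40.5510 * 11.3170 * 277.7440 = 127461.0730 W

127461.0730 W


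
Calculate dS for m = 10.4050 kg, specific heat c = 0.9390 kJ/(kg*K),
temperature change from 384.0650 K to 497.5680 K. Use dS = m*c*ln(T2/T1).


T2/T1 = 1.2955
ln(T2/T1) = 0.2589
dS = 10.4050 * 0.9390 * 0.2589 = 2.5297 kJ/K

2.5297 kJ/K


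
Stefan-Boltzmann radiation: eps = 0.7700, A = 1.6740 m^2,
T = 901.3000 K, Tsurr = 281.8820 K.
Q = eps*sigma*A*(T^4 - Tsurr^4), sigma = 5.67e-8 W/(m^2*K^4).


T^4 = 6.5990e+11
Tsurr^4 = 6.3135e+09
Q = 0.7700 * 5.67e-8 * 1.6740 * 6.5359e+11 = 47767.4072 W

47767.4072 W


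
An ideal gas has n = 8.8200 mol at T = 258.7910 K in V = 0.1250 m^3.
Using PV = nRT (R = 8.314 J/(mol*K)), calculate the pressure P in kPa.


P = nRT/V = 8.8200 * 8.314 * 258.7910 / 0.1250
= 18977.0095 / 0.1250 = 151816.0757 Pa = 151.8161 kPa

151.8161 kPa


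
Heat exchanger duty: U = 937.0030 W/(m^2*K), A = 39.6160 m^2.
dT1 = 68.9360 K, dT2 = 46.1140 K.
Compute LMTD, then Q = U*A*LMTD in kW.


LMTD = 56.7624 K
Q = 937.0030 * 39.6160 * 56.7624 = 2107037.8377 W = 2107.0378 kW

2107.0378 kW


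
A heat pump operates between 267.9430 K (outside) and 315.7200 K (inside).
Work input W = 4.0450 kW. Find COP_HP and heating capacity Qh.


COP = 315.7200 / 47.7770 = 6.6082
Qh = 6.6082 * 4.0450 = 26.7302 kW

COP = 6.6082, Qh = 26.7302 kW


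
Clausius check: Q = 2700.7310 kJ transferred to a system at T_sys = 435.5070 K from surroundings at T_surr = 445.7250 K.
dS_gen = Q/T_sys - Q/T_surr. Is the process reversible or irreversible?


dS_sys = 2700.7310/435.5070 = 6.2013 kJ/K
dS_surr = -2700.7310/445.7250 = -6.0592 kJ/K
dS_gen = 6.2013 - 6.0592 = 0.1422 kJ/K (irreversible)

dS_gen = 0.1422 kJ/K, irreversible


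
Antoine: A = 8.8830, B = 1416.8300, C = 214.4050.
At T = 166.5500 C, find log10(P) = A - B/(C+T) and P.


C+T = 380.9550
B/(C+T) = 3.7192
log10(P) = 8.8830 - 3.7192 = 5.1638
P = 10^5.1638 = 145829.9810 mmHg

145829.9810 mmHg


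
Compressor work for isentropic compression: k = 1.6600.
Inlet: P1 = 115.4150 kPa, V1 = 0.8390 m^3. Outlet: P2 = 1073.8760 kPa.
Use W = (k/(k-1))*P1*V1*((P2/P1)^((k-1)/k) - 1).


(k-1)/k = 0.3976
(P2/P1)^exp = 2.4274
W = 2.5152 * 115.4150 * 0.8390 * (2.4274 - 1) = 347.6451 kJ

347.6451 kJ


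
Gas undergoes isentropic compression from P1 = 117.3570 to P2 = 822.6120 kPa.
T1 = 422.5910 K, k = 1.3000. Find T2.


(k-1)/k = 0.2308
(P2/P1)^exp = 1.5673
T2 = 422.5910 * 1.5673 = 662.3363 K

662.3363 K


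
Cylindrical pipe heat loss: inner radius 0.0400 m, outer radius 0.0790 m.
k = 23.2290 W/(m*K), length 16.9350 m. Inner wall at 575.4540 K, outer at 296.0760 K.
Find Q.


dT = 279.3780 K
ln(ro/ri) = 0.6806
Q = 2*pi*23.2290*16.9350*279.3780 / 0.6806 = 1014649.4125 W

1014649.4125 W


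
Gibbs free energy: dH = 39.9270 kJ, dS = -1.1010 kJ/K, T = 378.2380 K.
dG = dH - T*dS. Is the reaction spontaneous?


T*dS = 378.2380 * -1.1010 = -416.4400 kJ
dG = 39.9270 + 416.4400 = 456.3670 kJ (non-spontaneous)

dG = 456.3670 kJ, non-spontaneous


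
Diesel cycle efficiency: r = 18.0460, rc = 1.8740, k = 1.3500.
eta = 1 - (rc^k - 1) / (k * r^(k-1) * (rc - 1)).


r^(k-1) = 2.7525
rc^k = 2.3347
eta = 0.5890 = 58.9022%

58.9022%


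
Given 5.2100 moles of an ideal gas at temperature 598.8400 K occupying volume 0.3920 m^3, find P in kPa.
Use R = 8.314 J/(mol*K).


P = nRT/V = 5.2100 * 8.314 * 598.8400 / 0.3920
= 25939.3175 / 0.3920 = 66171.7283 Pa = 66.1717 kPa

66.1717 kPa


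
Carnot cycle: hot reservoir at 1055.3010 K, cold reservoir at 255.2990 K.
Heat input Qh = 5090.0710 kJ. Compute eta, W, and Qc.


eta = 1 - 255.2990/1055.3010 = 0.7581
W = 0.7581 * 5090.0710 = 3858.6782 kJ
Qc = 5090.0710 - 3858.6782 = 1231.3928 kJ

eta = 75.8079%, W = 3858.6782 kJ, Qc = 1231.3928 kJ


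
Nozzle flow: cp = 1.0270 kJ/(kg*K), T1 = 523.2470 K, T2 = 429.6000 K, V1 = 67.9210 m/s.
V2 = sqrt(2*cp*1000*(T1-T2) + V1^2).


dT = 93.6470 K
2*cp*1000*dT = 192350.9380
V1^2 = 4613.2622
V2 = sqrt(196964.2002) = 443.8065 m/s

443.8065 m/s


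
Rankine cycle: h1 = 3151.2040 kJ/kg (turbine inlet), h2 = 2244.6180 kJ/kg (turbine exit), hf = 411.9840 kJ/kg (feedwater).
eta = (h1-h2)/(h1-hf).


W = 906.5860 kJ/kg
Q_in = 2739.2200 kJ/kg
eta = 0.3310 = 33.0965%

eta = 33.0965%


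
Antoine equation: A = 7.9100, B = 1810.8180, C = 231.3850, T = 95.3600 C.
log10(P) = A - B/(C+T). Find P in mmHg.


C+T = 326.7450
B/(C+T) = 5.5420
log10(P) = 7.9100 - 5.5420 = 2.3680
P = 10^2.3680 = 233.3504 mmHg

233.3504 mmHg


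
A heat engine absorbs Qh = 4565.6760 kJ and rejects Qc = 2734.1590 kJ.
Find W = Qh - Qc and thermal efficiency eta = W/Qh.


W = 4565.6760 - 2734.1590 = 1831.5170 kJ
eta = 1831.5170 / 4565.6760 = 0.4011 = 40.1149%

W = 1831.5170 kJ, eta = 40.1149%


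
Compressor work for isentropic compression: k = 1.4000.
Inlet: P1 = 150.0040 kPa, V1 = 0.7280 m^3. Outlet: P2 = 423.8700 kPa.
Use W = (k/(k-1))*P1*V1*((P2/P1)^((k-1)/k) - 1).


(k-1)/k = 0.2857
(P2/P1)^exp = 1.3455
W = 3.5000 * 150.0040 * 0.7280 * (1.3455 - 1) = 132.0661 kJ

132.0661 kJ


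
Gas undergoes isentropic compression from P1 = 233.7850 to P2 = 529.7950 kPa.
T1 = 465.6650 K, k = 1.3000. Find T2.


(k-1)/k = 0.2308
(P2/P1)^exp = 1.2078
T2 = 465.6650 * 1.2078 = 562.4240 K

562.4240 K


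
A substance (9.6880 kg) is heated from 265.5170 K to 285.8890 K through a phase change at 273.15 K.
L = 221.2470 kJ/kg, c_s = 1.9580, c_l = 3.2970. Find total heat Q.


Q1 (sensible, solid) = 9.6880 * 1.9580 * 7.6330 = 144.7912 kJ
Q2 (latent) = 9.6880 * 221.2470 = 2143.4409 kJ
Q3 (sensible, liquid) = 9.6880 * 3.2970 * 12.7390 = 406.9007 kJ
Q_total = 2695.1328 kJ

2695.1328 kJ


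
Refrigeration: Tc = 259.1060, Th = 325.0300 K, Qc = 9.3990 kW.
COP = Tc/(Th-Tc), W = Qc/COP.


COP = 259.1060 / 65.9240 = 3.9304
W = 9.3990 / 3.9304 = 2.3914 kW

COP = 3.9304, W = 2.3914 kW


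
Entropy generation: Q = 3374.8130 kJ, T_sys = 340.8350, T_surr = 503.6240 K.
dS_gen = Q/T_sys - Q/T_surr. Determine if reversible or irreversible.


dS_sys = 3374.8130/340.8350 = 9.9016 kJ/K
dS_surr = -3374.8130/503.6240 = -6.7011 kJ/K
dS_gen = 9.9016 - 6.7011 = 3.2005 kJ/K (irreversible)

dS_gen = 3.2005 kJ/K, irreversible


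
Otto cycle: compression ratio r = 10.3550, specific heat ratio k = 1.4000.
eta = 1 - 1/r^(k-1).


r^(k-1) = 2.5472
eta = 1 - 1/2.5472 = 0.6074 = 60.7409%

60.7409%


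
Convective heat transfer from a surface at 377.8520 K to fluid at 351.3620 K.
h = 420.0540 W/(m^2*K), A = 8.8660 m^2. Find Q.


dT = 26.4900 K
Q = 420.0540 * 8.8660 * 26.4900 = 98654.0253 W

98654.0253 W


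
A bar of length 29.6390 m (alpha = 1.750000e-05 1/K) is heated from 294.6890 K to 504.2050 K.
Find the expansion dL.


dT = 209.5160 K
dL = 1.750000e-05 * 29.6390 * 209.5160 = 0.108672 m
L_final = 29.747672 m

dL = 0.108672 m


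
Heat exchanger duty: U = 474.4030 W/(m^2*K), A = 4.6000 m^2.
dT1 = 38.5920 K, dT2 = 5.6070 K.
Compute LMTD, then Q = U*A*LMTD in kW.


LMTD = 17.0993 K
Q = 474.4030 * 4.6000 * 17.0993 = 37314.9573 W = 37.3150 kW

37.3150 kW


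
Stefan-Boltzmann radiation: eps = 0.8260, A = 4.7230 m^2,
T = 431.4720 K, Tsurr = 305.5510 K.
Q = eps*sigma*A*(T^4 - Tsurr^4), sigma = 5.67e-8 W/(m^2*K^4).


T^4 = 3.4659e+10
Tsurr^4 = 8.7164e+09
Q = 0.8260 * 5.67e-8 * 4.7230 * 2.5942e+10 = 5738.3615 W

5738.3615 W


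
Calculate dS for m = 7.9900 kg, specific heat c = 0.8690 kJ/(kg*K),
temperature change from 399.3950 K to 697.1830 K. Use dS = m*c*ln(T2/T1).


T2/T1 = 1.7456
ln(T2/T1) = 0.5571
dS = 7.9900 * 0.8690 * 0.5571 = 3.8681 kJ/K

3.8681 kJ/K


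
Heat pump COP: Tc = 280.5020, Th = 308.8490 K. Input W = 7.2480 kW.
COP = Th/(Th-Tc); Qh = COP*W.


COP = 308.8490 / 28.3470 = 10.8953
Qh = 10.8953 * 7.2480 = 78.9691 kW

COP = 10.8953, Qh = 78.9691 kW


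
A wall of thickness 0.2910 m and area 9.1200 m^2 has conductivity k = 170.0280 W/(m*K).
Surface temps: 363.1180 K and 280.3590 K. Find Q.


dT = 82.7590 K
Q = 170.0280 * 9.1200 * 82.7590 / 0.2910 = 440998.9242 W

440998.9242 W


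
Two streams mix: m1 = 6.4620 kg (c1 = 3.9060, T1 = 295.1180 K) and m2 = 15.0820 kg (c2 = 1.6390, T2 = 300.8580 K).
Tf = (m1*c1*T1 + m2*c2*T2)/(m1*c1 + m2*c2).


num = 14885.9758
den = 49.9600
Tf = 297.9581 K

297.9581 K


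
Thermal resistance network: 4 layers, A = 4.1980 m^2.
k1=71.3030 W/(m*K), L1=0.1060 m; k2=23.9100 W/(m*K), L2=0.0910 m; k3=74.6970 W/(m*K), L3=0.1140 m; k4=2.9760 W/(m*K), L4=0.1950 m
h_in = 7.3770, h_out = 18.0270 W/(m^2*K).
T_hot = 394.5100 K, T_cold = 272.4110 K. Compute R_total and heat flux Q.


R_conv_in = 1/(7.3770*4.1980) = 0.0323
R_1 = 0.1060/(71.3030*4.1980) = 0.0004
R_2 = 0.0910/(23.9100*4.1980) = 0.0009
R_3 = 0.1140/(74.6970*4.1980) = 0.0004
R_4 = 0.1950/(2.9760*4.1980) = 0.0156
R_conv_out = 1/(18.0270*4.1980) = 0.0132
R_total = 0.0627 K/W
Q = 122.0990 / 0.0627 = 1946.1908 W

R_total = 0.0627 K/W, Q = 1946.1908 W


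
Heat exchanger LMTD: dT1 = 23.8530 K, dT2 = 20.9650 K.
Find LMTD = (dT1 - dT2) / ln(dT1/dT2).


dT1/dT2 = 1.1378
ln(dT1/dT2) = 0.1291
LMTD = 2.8880 / 0.1291 = 22.3779 K

22.3779 K


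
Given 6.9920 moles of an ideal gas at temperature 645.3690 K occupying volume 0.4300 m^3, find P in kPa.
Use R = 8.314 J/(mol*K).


P = nRT/V = 6.9920 * 8.314 * 645.3690 / 0.4300
= 37516.2603 / 0.4300 = 87247.1169 Pa = 87.2471 kPa

87.2471 kPa


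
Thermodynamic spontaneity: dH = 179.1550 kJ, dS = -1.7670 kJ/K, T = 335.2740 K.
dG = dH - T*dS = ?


T*dS = 335.2740 * -1.7670 = -592.4292 kJ
dG = 179.1550 + 592.4292 = 771.5842 kJ (non-spontaneous)

dG = 771.5842 kJ, non-spontaneous


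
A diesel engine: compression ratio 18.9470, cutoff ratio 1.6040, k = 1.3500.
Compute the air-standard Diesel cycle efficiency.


r^(k-1) = 2.7999
rc^k = 1.8925
eta = 0.6091 = 60.9090%

60.9090%


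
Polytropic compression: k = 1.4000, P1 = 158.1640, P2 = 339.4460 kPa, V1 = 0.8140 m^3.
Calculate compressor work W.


(k-1)/k = 0.2857
(P2/P1)^exp = 1.2438
W = 3.5000 * 158.1640 * 0.8140 * (1.2438 - 1) = 109.8719 kJ

109.8719 kJ


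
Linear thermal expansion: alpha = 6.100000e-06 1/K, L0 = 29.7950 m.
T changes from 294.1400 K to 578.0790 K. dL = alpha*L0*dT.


dT = 283.9390 K
dL = 6.100000e-06 * 29.7950 * 283.9390 = 0.051606 m
L_final = 29.846606 m

dL = 0.051606 m


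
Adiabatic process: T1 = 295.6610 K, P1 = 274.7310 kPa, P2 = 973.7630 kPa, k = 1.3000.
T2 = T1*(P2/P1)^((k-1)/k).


(k-1)/k = 0.2308
(P2/P1)^exp = 1.3391
T2 = 295.6610 * 1.3391 = 395.9244 K

395.9244 K


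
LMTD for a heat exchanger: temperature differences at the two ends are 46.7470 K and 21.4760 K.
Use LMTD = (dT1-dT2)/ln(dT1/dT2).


dT1/dT2 = 2.1767
ln(dT1/dT2) = 0.7778
LMTD = 25.2710 / 0.7778 = 32.4898 K

32.4898 K


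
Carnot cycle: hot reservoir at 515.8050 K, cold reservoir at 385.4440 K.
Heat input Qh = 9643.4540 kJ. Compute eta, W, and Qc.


eta = 1 - 385.4440/515.8050 = 0.2527
W = 0.2527 * 9643.4540 = 2437.2201 kJ
Qc = 9643.4540 - 2437.2201 = 7206.2339 kJ

eta = 25.2733%, W = 2437.2201 kJ, Qc = 7206.2339 kJ


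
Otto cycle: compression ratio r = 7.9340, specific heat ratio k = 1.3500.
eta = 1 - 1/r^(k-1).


r^(k-1) = 2.0645
eta = 1 - 1/2.0645 = 0.5156 = 51.5629%

51.5629%


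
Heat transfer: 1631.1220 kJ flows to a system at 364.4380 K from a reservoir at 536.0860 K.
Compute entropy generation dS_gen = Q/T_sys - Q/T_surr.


dS_sys = 1631.1220/364.4380 = 4.4757 kJ/K
dS_surr = -1631.1220/536.0860 = -3.0426 kJ/K
dS_gen = 4.4757 - 3.0426 = 1.4331 kJ/K (irreversible)

dS_gen = 1.4331 kJ/K, irreversible


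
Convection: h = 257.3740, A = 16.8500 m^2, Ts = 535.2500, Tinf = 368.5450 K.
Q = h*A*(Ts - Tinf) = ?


dT = 166.7050 K
Q = 257.3740 * 16.8500 * 166.7050 = 722958.2255 W

722958.2255 W


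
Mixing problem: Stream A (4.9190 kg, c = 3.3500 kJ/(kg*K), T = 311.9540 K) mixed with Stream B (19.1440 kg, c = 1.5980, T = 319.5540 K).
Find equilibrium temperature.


num = 14916.4125
den = 47.0708
Tf = 316.8934 K

316.8934 K


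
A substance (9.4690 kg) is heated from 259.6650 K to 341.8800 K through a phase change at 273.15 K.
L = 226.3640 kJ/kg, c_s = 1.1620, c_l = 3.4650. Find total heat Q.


Q1 (sensible, solid) = 9.4690 * 1.1620 * 13.4850 = 148.3752 kJ
Q2 (latent) = 9.4690 * 226.3640 = 2143.4407 kJ
Q3 (sensible, liquid) = 9.4690 * 3.4650 * 68.7300 = 2255.0371 kJ
Q_total = 4546.8530 kJ

4546.8530 kJ


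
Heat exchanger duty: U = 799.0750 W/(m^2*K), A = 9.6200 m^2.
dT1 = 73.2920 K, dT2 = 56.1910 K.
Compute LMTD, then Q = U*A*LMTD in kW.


LMTD = 64.3633 K
Q = 799.0750 * 9.6200 * 64.3633 = 494767.2771 W = 494.7673 kW

494.7673 kW


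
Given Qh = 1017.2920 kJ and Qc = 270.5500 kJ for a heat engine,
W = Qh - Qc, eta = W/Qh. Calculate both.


W = 1017.2920 - 270.5500 = 746.7420 kJ
eta = 746.7420 / 1017.2920 = 0.7340 = 73.4049%

W = 746.7420 kJ, eta = 73.4049%


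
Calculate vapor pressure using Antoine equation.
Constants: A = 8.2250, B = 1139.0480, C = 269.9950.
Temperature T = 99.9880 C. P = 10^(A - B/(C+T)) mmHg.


C+T = 369.9830
B/(C+T) = 3.0786
log10(P) = 8.2250 - 3.0786 = 5.1464
P = 10^5.1464 = 140071.7132 mmHg

140071.7132 mmHg


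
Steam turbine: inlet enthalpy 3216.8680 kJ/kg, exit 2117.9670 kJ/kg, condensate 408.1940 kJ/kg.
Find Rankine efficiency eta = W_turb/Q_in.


W = 1098.9010 kJ/kg
Q_in = 2808.6740 kJ/kg
eta = 0.3913 = 39.1253%

eta = 39.1253%


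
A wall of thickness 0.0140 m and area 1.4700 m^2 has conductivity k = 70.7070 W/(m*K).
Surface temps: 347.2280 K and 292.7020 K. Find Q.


dT = 54.5260 K
Q = 70.7070 * 1.4700 * 54.5260 / 0.0140 = 404813.8376 W

404813.8376 W


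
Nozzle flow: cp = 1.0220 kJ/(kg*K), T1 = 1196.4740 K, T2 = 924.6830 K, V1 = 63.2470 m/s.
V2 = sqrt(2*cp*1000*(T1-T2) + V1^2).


dT = 271.7910 K
2*cp*1000*dT = 555540.8040
V1^2 = 4000.1830
V2 = sqrt(559540.9870) = 748.0247 m/s

748.0247 m/s


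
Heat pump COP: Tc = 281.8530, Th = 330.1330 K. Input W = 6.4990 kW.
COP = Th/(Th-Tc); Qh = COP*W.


COP = 330.1330 / 48.2800 = 6.8379
Qh = 6.8379 * 6.4990 = 44.4394 kW

COP = 6.8379, Qh = 44.4394 kW


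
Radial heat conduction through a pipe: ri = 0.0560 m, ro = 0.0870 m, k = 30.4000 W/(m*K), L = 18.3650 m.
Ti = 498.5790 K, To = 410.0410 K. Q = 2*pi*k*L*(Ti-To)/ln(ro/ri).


dT = 88.5380 K
ln(ro/ri) = 0.4406
Q = 2*pi*30.4000*18.3650*88.5380 / 0.4406 = 704973.1067 W

704973.1067 W


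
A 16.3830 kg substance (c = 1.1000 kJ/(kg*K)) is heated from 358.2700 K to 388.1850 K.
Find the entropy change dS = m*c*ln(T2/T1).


T2/T1 = 1.0835
ln(T2/T1) = 0.0802
dS = 16.3830 * 1.1000 * 0.0802 = 1.4452 kJ/K

1.4452 kJ/K


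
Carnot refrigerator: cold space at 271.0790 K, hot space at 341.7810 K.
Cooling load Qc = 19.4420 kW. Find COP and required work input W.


COP = 271.0790 / 70.7020 = 3.8341
W = 19.4420 / 3.8341 = 5.0708 kW

COP = 3.8341, W = 5.0708 kW


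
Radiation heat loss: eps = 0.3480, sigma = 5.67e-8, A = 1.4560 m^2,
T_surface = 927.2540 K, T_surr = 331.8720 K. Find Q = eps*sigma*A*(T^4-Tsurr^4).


T^4 = 7.3926e+11
Tsurr^4 = 1.2131e+10
Q = 0.3480 * 5.67e-8 * 1.4560 * 7.2713e+11 = 20889.7381 W

20889.7381 W


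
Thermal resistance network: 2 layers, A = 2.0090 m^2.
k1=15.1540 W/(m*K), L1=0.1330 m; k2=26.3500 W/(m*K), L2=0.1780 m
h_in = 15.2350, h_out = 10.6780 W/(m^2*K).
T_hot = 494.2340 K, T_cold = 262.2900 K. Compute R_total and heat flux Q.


R_conv_in = 1/(15.2350*2.0090) = 0.0327
R_1 = 0.1330/(15.1540*2.0090) = 0.0044
R_2 = 0.1780/(26.3500*2.0090) = 0.0034
R_conv_out = 1/(10.6780*2.0090) = 0.0466
R_total = 0.0870 K/W
Q = 231.9440 / 0.0870 = 2665.4495 W

R_total = 0.0870 K/W, Q = 2665.4495 W


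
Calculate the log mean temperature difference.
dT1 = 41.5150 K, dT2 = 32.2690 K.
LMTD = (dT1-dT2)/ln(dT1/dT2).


dT1/dT2 = 1.2865
ln(dT1/dT2) = 0.2519
LMTD = 9.2460 / 0.2519 = 36.6981 K

36.6981 K


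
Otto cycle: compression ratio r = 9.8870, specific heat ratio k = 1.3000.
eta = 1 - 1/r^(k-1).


r^(k-1) = 1.9885
eta = 1 - 1/1.9885 = 0.4971 = 49.7101%

49.7101%


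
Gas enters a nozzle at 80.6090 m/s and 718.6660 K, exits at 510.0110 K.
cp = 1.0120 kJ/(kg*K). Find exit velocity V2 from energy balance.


dT = 208.6550 K
2*cp*1000*dT = 422317.7200
V1^2 = 6497.8109
V2 = sqrt(428815.5309) = 654.8401 m/s

654.8401 m/s


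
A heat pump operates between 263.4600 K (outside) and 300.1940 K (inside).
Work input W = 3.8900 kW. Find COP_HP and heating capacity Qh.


COP = 300.1940 / 36.7340 = 8.1721
Qh = 8.1721 * 3.8900 = 31.7895 kW

COP = 8.1721, Qh = 31.7895 kW


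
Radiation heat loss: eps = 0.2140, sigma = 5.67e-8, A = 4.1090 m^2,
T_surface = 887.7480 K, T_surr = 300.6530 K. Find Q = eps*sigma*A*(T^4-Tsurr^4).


T^4 = 6.2110e+11
Tsurr^4 = 8.1708e+09
Q = 0.2140 * 5.67e-8 * 4.1090 * 6.1293e+11 = 30559.1002 W

30559.1002 W


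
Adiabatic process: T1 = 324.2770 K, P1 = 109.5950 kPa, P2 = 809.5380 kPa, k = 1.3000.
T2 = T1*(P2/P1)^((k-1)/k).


(k-1)/k = 0.2308
(P2/P1)^exp = 1.5864
T2 = 324.2770 * 1.5864 = 514.4307 K

514.4307 K


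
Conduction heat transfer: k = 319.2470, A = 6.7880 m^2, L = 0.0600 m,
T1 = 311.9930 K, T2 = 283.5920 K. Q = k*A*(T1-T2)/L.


dT = 28.4010 K
Q = 319.2470 * 6.7880 * 28.4010 / 0.0600 = 1025772.4719 W

1025772.4719 W


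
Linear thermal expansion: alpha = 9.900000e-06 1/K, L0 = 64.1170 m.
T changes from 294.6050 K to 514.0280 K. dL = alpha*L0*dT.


dT = 219.4230 K
dL = 9.900000e-06 * 64.1170 * 219.4230 = 0.139281 m
L_final = 64.256281 m

dL = 0.139281 m


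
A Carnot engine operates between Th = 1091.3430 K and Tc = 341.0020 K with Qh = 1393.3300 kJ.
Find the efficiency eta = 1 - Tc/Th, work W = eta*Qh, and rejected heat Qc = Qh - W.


eta = 1 - 341.0020/1091.3430 = 0.6875
W = 0.6875 * 1393.3300 = 957.9689 kJ
Qc = 1393.3300 - 957.9689 = 435.3611 kJ

eta = 68.7539%, W = 957.9689 kJ, Qc = 435.3611 kJ


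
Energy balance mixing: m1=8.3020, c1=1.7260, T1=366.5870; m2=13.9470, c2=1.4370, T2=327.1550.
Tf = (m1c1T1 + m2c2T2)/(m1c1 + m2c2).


num = 11809.7053
den = 34.3711
Tf = 343.5941 K

343.5941 K


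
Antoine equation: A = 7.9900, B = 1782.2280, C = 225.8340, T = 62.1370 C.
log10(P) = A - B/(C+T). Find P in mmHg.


C+T = 287.9710
B/(C+T) = 6.1889
log10(P) = 7.9900 - 6.1889 = 1.8011
P = 10^1.8011 = 63.2536 mmHg

63.2536 mmHg


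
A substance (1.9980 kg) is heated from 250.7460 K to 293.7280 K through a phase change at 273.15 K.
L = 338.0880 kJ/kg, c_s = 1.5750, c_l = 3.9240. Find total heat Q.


Q1 (sensible, solid) = 1.9980 * 1.5750 * 22.4040 = 70.5020 kJ
Q2 (latent) = 1.9980 * 338.0880 = 675.4998 kJ
Q3 (sensible, liquid) = 1.9980 * 3.9240 * 20.5780 = 161.3346 kJ
Q_total = 907.3365 kJ

907.3365 kJ


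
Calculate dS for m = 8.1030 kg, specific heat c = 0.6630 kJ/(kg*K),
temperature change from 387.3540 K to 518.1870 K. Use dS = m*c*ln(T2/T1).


T2/T1 = 1.3378
ln(T2/T1) = 0.2910
dS = 8.1030 * 0.6630 * 0.2910 = 1.5633 kJ/K

1.5633 kJ/K


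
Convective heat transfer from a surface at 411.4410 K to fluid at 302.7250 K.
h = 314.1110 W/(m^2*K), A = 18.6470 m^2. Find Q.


dT = 108.7160 K
Q = 314.1110 * 18.6470 * 108.7160 = 636774.3794 W

636774.3794 W


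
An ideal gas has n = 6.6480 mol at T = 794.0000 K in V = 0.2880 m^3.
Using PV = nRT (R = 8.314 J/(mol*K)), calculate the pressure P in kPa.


P = nRT/V = 6.6480 * 8.314 * 794.0000 / 0.2880
= 43885.5488 / 0.2880 = 152380.3777 Pa = 152.3804 kPa

152.3804 kPa


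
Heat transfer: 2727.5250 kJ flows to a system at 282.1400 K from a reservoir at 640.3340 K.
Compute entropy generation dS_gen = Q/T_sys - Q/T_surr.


dS_sys = 2727.5250/282.1400 = 9.6673 kJ/K
dS_surr = -2727.5250/640.3340 = -4.2595 kJ/K
dS_gen = 9.6673 - 4.2595 = 5.4077 kJ/K (irreversible)

dS_gen = 5.4077 kJ/K, irreversible


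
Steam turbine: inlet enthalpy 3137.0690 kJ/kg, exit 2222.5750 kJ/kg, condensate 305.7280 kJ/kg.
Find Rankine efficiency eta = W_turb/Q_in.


W = 914.4940 kJ/kg
Q_in = 2831.3410 kJ/kg
eta = 0.3230 = 32.2990%

eta = 32.2990%


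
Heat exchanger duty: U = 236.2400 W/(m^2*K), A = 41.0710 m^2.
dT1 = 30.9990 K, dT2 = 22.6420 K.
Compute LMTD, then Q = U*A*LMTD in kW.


LMTD = 26.6021 K
Q = 236.2400 * 41.0710 * 26.6021 = 258109.6966 W = 258.1097 kW

258.1097 kW


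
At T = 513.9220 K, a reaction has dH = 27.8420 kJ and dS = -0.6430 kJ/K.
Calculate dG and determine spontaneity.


T*dS = 513.9220 * -0.6430 = -330.4518 kJ
dG = 27.8420 + 330.4518 = 358.2938 kJ (non-spontaneous)

dG = 358.2938 kJ, non-spontaneous


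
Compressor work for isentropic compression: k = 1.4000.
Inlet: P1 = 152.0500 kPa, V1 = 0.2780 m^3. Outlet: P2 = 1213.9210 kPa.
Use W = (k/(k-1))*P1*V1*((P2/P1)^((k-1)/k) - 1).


(k-1)/k = 0.2857
(P2/P1)^exp = 1.8104
W = 3.5000 * 152.0500 * 0.2780 * (1.8104 - 1) = 119.8931 kJ

119.8931 kJ


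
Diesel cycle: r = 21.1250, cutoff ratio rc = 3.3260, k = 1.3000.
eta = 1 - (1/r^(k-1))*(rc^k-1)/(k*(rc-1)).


r^(k-1) = 2.4971
rc^k = 4.7698
eta = 0.5007 = 50.0742%

50.0742%


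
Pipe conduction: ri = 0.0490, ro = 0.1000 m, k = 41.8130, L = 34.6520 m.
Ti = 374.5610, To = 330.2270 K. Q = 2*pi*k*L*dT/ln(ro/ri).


dT = 44.3340 K
ln(ro/ri) = 0.7133
Q = 2*pi*41.8130*34.6520*44.3340 / 0.7133 = 565788.1173 W

565788.1173 W


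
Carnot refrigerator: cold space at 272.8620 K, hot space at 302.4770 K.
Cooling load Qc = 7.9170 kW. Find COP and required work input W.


COP = 272.8620 / 29.6150 = 9.2136
W = 7.9170 / 9.2136 = 0.8593 kW

COP = 9.2136, W = 0.8593 kW


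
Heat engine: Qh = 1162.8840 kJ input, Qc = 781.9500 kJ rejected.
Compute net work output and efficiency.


W = 1162.8840 - 781.9500 = 380.9340 kJ
eta = 380.9340 / 1162.8840 = 0.3276 = 32.7577%

W = 380.9340 kJ, eta = 32.7577%


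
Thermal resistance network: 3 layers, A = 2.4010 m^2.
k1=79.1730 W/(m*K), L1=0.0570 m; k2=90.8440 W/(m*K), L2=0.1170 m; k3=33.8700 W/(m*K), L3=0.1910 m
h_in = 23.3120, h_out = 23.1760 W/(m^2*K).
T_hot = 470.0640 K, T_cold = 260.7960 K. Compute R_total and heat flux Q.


R_conv_in = 1/(23.3120*2.4010) = 0.0179
R_1 = 0.0570/(79.1730*2.4010) = 0.0003
R_2 = 0.1170/(90.8440*2.4010) = 0.0005
R_3 = 0.1910/(33.8700*2.4010) = 0.0023
R_conv_out = 1/(23.1760*2.4010) = 0.0180
R_total = 0.0390 K/W
Q = 209.2680 / 0.0390 = 5362.8383 W

R_total = 0.0390 K/W, Q = 5362.8383 W


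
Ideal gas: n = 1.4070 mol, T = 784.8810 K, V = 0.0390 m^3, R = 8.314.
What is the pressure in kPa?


P = nRT/V = 1.4070 * 8.314 * 784.8810 / 0.0390
= 9181.3794 / 0.0390 = 235419.9844 Pa = 235.4200 kPa

235.4200 kPa


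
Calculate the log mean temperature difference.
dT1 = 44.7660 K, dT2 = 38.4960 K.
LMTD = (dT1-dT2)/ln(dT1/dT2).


dT1/dT2 = 1.1629
ln(dT1/dT2) = 0.1509
LMTD = 6.2700 / 0.1509 = 41.5522 K

41.5522 K


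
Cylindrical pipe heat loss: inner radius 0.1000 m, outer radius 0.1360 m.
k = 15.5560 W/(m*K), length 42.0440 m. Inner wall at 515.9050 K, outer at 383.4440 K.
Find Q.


dT = 132.4610 K
ln(ro/ri) = 0.3075
Q = 2*pi*15.5560*42.0440*132.4610 / 0.3075 = 1770297.8797 W

1770297.8797 W


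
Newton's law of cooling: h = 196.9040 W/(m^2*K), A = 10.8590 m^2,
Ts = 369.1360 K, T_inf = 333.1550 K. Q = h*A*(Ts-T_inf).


dT = 35.9810 K
Q = 196.9040 * 10.8590 * 35.9810 = 76933.8739 W

76933.8739 W


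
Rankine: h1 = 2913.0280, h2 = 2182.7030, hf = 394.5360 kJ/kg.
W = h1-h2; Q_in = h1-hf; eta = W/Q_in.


W = 730.3250 kJ/kg
Q_in = 2518.4920 kJ/kg
eta = 0.2900 = 28.9985%

eta = 28.9985%


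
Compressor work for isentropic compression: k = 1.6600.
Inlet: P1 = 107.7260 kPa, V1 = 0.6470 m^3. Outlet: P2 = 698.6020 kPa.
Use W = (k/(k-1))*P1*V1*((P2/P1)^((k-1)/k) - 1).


(k-1)/k = 0.3976
(P2/P1)^exp = 2.1028
W = 2.5152 * 107.7260 * 0.6470 * (2.1028 - 1) = 193.3319 kJ

193.3319 kJ


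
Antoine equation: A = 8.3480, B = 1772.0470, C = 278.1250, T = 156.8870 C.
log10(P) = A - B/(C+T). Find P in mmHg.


C+T = 435.0120
B/(C+T) = 4.0736
log10(P) = 8.3480 - 4.0736 = 4.2744
P = 10^4.2744 = 18812.2659 mmHg

18812.2659 mmHg


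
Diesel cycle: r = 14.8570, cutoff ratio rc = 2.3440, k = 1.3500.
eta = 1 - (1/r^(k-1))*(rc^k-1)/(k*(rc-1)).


r^(k-1) = 2.5714
rc^k = 3.1582
eta = 0.5374 = 53.7419%

53.7419%


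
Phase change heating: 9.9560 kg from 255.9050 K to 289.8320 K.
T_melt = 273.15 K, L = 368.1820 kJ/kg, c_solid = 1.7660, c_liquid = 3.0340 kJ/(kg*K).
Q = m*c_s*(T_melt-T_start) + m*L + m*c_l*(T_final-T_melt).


Q1 (sensible, solid) = 9.9560 * 1.7660 * 17.2450 = 303.2067 kJ
Q2 (latent) = 9.9560 * 368.1820 = 3665.6200 kJ
Q3 (sensible, liquid) = 9.9560 * 3.0340 * 16.6820 = 503.9049 kJ
Q_total = 4472.7316 kJ

4472.7316 kJ


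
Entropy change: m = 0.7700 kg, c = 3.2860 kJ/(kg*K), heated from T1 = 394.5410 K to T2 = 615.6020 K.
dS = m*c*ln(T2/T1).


T2/T1 = 1.5603
ln(T2/T1) = 0.4449
dS = 0.7700 * 3.2860 * 0.4449 = 1.1256 kJ/K

1.1256 kJ/K


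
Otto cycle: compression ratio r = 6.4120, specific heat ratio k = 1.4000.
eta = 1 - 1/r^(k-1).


r^(k-1) = 2.1028
eta = 1 - 1/2.1028 = 0.5244 = 52.4443%

52.4443%


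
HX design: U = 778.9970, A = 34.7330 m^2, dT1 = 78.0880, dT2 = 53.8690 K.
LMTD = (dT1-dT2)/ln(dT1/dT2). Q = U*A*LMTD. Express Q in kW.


LMTD = 65.2309 K
Q = 778.9970 * 34.7330 * 65.2309 = 1764945.5160 W = 1764.9455 kW

1764.9455 kW


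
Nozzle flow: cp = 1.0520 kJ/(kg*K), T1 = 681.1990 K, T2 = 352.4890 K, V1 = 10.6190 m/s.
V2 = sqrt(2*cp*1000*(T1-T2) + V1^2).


dT = 328.7100 K
2*cp*1000*dT = 691605.8400
V1^2 = 112.7632
V2 = sqrt(691718.6032) = 831.6962 m/s

831.6962 m/s


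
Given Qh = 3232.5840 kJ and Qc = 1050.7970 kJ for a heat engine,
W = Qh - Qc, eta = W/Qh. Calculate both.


W = 3232.5840 - 1050.7970 = 2181.7870 kJ
eta = 2181.7870 / 3232.5840 = 0.6749 = 67.4936%

W = 2181.7870 kJ, eta = 67.4936%


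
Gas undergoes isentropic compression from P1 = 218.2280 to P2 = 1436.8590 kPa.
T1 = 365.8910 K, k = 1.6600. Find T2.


(k-1)/k = 0.3976
(P2/P1)^exp = 2.1156
T2 = 365.8910 * 2.1156 = 774.0712 K

774.0712 K


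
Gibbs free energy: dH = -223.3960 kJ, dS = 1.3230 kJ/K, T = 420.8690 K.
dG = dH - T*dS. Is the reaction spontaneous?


T*dS = 420.8690 * 1.3230 = 556.8097 kJ
dG = -223.3960 - 556.8097 = -780.2057 kJ (spontaneous)

dG = -780.2057 kJ, spontaneous


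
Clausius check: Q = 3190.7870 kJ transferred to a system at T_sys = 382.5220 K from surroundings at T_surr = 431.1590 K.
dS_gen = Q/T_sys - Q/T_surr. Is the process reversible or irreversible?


dS_sys = 3190.7870/382.5220 = 8.3414 kJ/K
dS_surr = -3190.7870/431.1590 = -7.4005 kJ/K
dS_gen = 8.3414 - 7.4005 = 0.9410 kJ/K (irreversible)

dS_gen = 0.9410 kJ/K, irreversible


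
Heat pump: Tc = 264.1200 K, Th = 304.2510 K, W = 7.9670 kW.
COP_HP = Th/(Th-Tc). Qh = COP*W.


COP = 304.2510 / 40.1310 = 7.5814
Qh = 7.5814 * 7.9670 = 60.4014 kW

COP = 7.5814, Qh = 60.4014 kW


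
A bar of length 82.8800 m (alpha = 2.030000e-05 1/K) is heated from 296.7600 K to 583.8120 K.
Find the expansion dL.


dT = 287.0520 K
dL = 2.030000e-05 * 82.8800 * 287.0520 = 0.482955 m
L_final = 83.362955 m

dL = 0.482955 m


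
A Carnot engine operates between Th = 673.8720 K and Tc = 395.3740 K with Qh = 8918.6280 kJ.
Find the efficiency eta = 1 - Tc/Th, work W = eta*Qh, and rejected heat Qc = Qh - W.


eta = 1 - 395.3740/673.8720 = 0.4133
W = 0.4133 * 8918.6280 = 3685.8930 kJ
Qc = 8918.6280 - 3685.8930 = 5232.7350 kJ

eta = 41.3280%, W = 3685.8930 kJ, Qc = 5232.7350 kJ


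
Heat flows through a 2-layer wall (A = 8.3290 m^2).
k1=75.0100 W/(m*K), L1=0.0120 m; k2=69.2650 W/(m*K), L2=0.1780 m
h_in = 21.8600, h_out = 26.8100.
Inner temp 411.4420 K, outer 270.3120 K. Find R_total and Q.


R_conv_in = 1/(21.8600*8.3290) = 0.0055
R_1 = 0.0120/(75.0100*8.3290) = 1.9207e-05
R_2 = 0.1780/(69.2650*8.3290) = 0.0003
R_conv_out = 1/(26.8100*8.3290) = 0.0045
R_total = 0.0103 K/W
Q = 141.1300 / 0.0103 = 13704.1321 W

R_total = 0.0103 K/W, Q = 13704.1321 W


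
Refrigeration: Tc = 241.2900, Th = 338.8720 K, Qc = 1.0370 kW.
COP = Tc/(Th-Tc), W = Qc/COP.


COP = 241.2900 / 97.5820 = 2.4727
W = 1.0370 / 2.4727 = 0.4194 kW

COP = 2.4727, W = 0.4194 kW


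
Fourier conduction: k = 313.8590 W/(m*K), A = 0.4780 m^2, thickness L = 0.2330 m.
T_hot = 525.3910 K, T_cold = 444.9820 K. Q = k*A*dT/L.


dT = 80.4090 K
Q = 313.8590 * 0.4780 * 80.4090 / 0.2330 = 51773.9409 W

51773.9409 W


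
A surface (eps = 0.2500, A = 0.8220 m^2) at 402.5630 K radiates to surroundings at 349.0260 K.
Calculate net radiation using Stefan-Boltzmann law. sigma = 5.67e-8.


T^4 = 2.6262e+10
Tsurr^4 = 1.4840e+10
Q = 0.2500 * 5.67e-8 * 0.8220 * 1.1423e+10 = 133.0939 W

133.0939 W


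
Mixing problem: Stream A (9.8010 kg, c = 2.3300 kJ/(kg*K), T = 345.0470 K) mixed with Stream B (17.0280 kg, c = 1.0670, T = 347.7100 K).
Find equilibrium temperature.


num = 14197.1070
den = 41.0052
Tf = 346.2269 K

346.2269 K


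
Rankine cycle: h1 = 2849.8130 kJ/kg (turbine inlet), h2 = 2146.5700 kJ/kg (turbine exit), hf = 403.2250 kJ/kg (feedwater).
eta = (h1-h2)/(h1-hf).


W = 703.2430 kJ/kg
Q_in = 2446.5880 kJ/kg
eta = 0.2874 = 28.7438%

eta = 28.7438%


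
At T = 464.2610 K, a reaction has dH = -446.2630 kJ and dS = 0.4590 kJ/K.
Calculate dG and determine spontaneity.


T*dS = 464.2610 * 0.4590 = 213.0958 kJ
dG = -446.2630 - 213.0958 = -659.3588 kJ (spontaneous)

dG = -659.3588 kJ, spontaneous


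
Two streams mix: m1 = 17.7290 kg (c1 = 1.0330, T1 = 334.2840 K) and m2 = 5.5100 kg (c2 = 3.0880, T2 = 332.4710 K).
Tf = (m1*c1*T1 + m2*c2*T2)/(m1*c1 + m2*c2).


num = 11779.0504
den = 35.3289
Tf = 333.4108 K

333.4108 K


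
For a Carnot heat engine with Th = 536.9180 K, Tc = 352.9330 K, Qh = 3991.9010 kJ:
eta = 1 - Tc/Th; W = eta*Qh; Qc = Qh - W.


eta = 1 - 352.9330/536.9180 = 0.3427
W = 0.3427 * 3991.9010 = 1367.8996 kJ
Qc = 3991.9010 - 1367.8996 = 2624.0014 kJ

eta = 34.2669%, W = 1367.8996 kJ, Qc = 2624.0014 kJ


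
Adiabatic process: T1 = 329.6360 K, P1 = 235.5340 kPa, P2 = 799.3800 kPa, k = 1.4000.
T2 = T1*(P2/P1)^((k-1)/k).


(k-1)/k = 0.2857
(P2/P1)^exp = 1.4178
T2 = 329.6360 * 1.4178 = 467.3725 K

467.3725 K


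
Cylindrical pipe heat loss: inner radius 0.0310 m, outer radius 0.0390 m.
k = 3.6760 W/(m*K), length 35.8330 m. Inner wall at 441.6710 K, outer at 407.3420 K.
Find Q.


dT = 34.3290 K
ln(ro/ri) = 0.2296
Q = 2*pi*3.6760*35.8330*34.3290 / 0.2296 = 123758.8191 W

123758.8191 W


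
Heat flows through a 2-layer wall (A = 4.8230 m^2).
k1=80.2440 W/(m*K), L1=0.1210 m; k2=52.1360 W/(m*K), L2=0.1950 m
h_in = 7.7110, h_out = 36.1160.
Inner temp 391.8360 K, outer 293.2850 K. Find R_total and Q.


R_conv_in = 1/(7.7110*4.8230) = 0.0269
R_1 = 0.1210/(80.2440*4.8230) = 0.0003
R_2 = 0.1950/(52.1360*4.8230) = 0.0008
R_conv_out = 1/(36.1160*4.8230) = 0.0057
R_total = 0.0337 K/W
Q = 98.5510 / 0.0337 = 2922.8075 W

R_total = 0.0337 K/W, Q = 2922.8075 W


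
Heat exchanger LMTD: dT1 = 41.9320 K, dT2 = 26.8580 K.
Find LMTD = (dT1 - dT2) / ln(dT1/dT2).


dT1/dT2 = 1.5612
ln(dT1/dT2) = 0.4455
LMTD = 15.0740 / 0.4455 = 33.8372 K

33.8372 K


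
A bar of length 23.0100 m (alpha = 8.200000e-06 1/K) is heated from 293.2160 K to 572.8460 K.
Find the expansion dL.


dT = 279.6300 K
dL = 8.200000e-06 * 23.0100 * 279.6300 = 0.052761 m
L_final = 23.062761 m

dL = 0.052761 m


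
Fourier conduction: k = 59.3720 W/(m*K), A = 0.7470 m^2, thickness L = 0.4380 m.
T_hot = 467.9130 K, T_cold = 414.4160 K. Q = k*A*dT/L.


dT = 53.4970 K
Q = 59.3720 * 0.7470 * 53.4970 / 0.4380 = 5416.9846 W

5416.9846 W


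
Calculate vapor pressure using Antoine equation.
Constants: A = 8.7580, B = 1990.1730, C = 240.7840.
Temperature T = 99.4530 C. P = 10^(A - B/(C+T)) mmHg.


C+T = 340.2370
B/(C+T) = 5.8494
log10(P) = 8.7580 - 5.8494 = 2.9086
P = 10^2.9086 = 810.2655 mmHg

810.2655 mmHg


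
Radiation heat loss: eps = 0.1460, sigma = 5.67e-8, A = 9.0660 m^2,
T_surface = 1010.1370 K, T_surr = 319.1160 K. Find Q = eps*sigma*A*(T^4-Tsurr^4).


T^4 = 1.0412e+12
Tsurr^4 = 1.0370e+10
Q = 0.1460 * 5.67e-8 * 9.0660 * 1.0308e+12 = 77361.5830 W

77361.5830 W


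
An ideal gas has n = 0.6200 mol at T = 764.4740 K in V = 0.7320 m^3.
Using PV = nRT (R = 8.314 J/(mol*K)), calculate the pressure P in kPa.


P = nRT/V = 0.6200 * 8.314 * 764.4740 / 0.7320
= 3940.6188 / 0.7320 = 5383.3591 Pa = 5.3834 kPa

5.3834 kPa


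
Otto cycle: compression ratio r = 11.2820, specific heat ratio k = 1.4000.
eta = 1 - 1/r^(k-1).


r^(k-1) = 2.6361
eta = 1 - 1/2.6361 = 0.6206 = 62.0645%

62.0645%


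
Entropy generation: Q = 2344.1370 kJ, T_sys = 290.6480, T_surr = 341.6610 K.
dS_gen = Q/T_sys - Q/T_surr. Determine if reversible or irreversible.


dS_sys = 2344.1370/290.6480 = 8.0652 kJ/K
dS_surr = -2344.1370/341.6610 = -6.8610 kJ/K
dS_gen = 8.0652 - 6.8610 = 1.2042 kJ/K (irreversible)

dS_gen = 1.2042 kJ/K, irreversible


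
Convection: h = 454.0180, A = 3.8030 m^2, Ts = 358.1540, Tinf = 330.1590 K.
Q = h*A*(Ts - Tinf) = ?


dT = 27.9950 K
Q = 454.0180 * 3.8030 * 27.9950 = 48337.0196 W

48337.0196 W


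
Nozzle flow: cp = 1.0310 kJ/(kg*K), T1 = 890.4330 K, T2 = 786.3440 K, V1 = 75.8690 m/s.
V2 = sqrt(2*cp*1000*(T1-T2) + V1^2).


dT = 104.0890 K
2*cp*1000*dT = 214631.5180
V1^2 = 5756.1052
V2 = sqrt(220387.6232) = 469.4546 m/s

469.4546 m/s


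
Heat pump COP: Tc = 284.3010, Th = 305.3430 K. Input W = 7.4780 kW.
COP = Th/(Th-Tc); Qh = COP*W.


COP = 305.3430 / 21.0420 = 14.5111
Qh = 14.5111 * 7.4780 = 108.5142 kW

COP = 14.5111, Qh = 108.5142 kW


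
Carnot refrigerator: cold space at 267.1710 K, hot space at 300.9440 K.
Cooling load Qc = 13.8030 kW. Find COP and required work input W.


COP = 267.1710 / 33.7730 = 7.9108
W = 13.8030 / 7.9108 = 1.7448 kW

COP = 7.9108, W = 1.7448 kW


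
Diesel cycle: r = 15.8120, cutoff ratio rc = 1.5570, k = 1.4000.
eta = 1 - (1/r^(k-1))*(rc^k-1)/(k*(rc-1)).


r^(k-1) = 3.0171
rc^k = 1.8587
eta = 0.6350 = 63.5034%

63.5034%


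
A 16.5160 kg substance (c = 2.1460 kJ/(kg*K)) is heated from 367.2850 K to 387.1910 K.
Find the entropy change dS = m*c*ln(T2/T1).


T2/T1 = 1.0542
ln(T2/T1) = 0.0528
dS = 16.5160 * 2.1460 * 0.0528 = 1.8707 kJ/K

1.8707 kJ/K


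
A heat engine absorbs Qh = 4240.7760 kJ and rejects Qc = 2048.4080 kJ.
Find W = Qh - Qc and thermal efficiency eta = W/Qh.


W = 4240.7760 - 2048.4080 = 2192.3680 kJ
eta = 2192.3680 / 4240.7760 = 0.5170 = 51.6973%

W = 2192.3680 kJ, eta = 51.6973%


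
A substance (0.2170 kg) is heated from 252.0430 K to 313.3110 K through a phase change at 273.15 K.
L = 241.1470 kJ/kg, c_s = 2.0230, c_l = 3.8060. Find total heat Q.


Q1 (sensible, solid) = 0.2170 * 2.0230 * 21.1070 = 9.2658 kJ
Q2 (latent) = 0.2170 * 241.1470 = 52.3289 kJ
Q3 (sensible, liquid) = 0.2170 * 3.8060 * 40.1610 = 33.1691 kJ
Q_total = 94.7637 kJ

94.7637 kJ


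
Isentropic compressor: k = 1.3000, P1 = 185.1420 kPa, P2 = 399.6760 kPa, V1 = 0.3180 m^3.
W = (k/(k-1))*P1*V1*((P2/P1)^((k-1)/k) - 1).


(k-1)/k = 0.2308
(P2/P1)^exp = 1.1943
W = 4.3333 * 185.1420 * 0.3180 * (1.1943 - 1) = 49.5782 kJ

49.5782 kJ


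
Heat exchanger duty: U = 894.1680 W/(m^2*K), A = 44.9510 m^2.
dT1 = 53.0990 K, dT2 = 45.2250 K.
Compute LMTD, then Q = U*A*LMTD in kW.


LMTD = 49.0567 K
Q = 894.1680 * 44.9510 * 49.0567 = 1971773.5390 W = 1971.7735 kW

1971.7735 kW


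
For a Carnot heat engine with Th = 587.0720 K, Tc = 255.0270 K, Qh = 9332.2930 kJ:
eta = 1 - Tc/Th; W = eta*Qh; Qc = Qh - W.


eta = 1 - 255.0270/587.0720 = 0.5656
W = 0.5656 * 9332.2930 = 5278.2985 kJ
Qc = 9332.2930 - 5278.2985 = 4053.9945 kJ

eta = 56.5595%, W = 5278.2985 kJ, Qc = 4053.9945 kJ


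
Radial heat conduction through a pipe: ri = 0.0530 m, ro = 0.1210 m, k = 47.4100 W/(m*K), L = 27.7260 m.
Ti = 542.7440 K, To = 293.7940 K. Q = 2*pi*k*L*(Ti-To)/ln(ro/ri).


dT = 248.9500 K
ln(ro/ri) = 0.8255
Q = 2*pi*47.4100*27.7260*248.9500 / 0.8255 = 2490765.3490 W

2490765.3490 W


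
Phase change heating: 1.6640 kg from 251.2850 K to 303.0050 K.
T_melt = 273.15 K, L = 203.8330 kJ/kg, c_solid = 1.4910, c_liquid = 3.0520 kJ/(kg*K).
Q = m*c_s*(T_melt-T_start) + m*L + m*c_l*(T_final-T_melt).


Q1 (sensible, solid) = 1.6640 * 1.4910 * 21.8650 = 54.2476 kJ
Q2 (latent) = 1.6640 * 203.8330 = 339.1781 kJ
Q3 (sensible, liquid) = 1.6640 * 3.0520 * 29.8550 = 151.6195 kJ
Q_total = 545.0452 kJ

545.0452 kJ


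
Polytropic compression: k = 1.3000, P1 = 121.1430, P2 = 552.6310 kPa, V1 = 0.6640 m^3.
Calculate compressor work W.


(k-1)/k = 0.2308
(P2/P1)^exp = 1.4194
W = 4.3333 * 121.1430 * 0.6640 * (1.4194 - 1) = 146.1940 kJ

146.1940 kJ
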